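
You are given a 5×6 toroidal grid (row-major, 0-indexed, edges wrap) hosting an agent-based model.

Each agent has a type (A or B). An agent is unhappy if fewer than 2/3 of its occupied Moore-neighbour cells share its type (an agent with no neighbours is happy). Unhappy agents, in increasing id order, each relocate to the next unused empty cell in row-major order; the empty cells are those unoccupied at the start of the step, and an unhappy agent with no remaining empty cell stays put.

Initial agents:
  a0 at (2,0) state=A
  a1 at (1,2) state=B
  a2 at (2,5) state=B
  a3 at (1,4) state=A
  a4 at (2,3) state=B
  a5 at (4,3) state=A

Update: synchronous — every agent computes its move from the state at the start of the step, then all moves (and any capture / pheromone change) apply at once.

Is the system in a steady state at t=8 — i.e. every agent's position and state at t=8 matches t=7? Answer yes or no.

no

t=1: a0@(0,0):A a1@(1,2):B a2@(0,1):B a3@(0,2):A a4@(0,3):B a5@(4,3):A
t=2: a0@(0,4):A a1@(1,2):B a2@(0,5):B a3@(1,0):A a4@(1,1):B a5@(1,3):A
t=3: a0@(0,0):A a1@(0,1):B a2@(0,2):B a3@(0,3):A a4@(1,4):B a5@(1,5):A
t=4: a0@(0,4):A a1@(0,5):B a2@(1,0):B a3@(1,1):A a4@(1,2):B a5@(1,3):A
t=5: a0@(0,0):A a1@(0,1):B a2@(0,2):B a3@(0,3):A a4@(1,4):B a5@(1,5):A
t=6: a0@(0,4):A a1@(0,5):B a2@(1,0):B a3@(1,1):A a4@(1,2):B a5@(1,3):A
t=7: a0@(0,0):A a1@(0,1):B a2@(0,2):B a3@(0,3):A a4@(1,4):B a5@(1,5):A
t=8: a0@(0,4):A a1@(0,5):B a2@(1,0):B a3@(1,1):A a4@(1,2):B a5@(1,3):A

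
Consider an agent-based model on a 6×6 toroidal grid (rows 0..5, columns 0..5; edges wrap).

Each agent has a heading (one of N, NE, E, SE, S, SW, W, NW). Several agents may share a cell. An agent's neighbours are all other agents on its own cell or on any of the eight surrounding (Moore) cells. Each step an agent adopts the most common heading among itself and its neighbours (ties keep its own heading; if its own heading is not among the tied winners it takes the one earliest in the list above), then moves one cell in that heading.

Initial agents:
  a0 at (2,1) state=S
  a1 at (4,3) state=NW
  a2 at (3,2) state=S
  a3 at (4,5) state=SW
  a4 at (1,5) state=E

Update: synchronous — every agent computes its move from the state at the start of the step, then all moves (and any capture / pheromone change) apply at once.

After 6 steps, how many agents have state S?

4

t=1: a0@(3,1):S a1@(3,2):NW a2@(4,2):S a3@(5,4):SW a4@(1,0):E
t=2: a0@(4,1):S a1@(4,2):S a2@(5,2):S a3@(0,3):SW a4@(1,1):E
t=3: a0@(5,1):S a1@(5,2):S a2@(0,2):S a3@(1,2):SW a4@(1,2):E
t=4: a0@(0,1):S a1@(0,2):S a2@(1,2):S a3@(2,1):SW a4@(1,3):E
t=5: a0@(1,1):S a1@(1,2):S a2@(2,2):S a3@(3,0):SW a4@(2,3):S
t=6: a0@(2,1):S a1@(2,2):S a2@(3,2):S a3@(4,5):SW a4@(3,3):S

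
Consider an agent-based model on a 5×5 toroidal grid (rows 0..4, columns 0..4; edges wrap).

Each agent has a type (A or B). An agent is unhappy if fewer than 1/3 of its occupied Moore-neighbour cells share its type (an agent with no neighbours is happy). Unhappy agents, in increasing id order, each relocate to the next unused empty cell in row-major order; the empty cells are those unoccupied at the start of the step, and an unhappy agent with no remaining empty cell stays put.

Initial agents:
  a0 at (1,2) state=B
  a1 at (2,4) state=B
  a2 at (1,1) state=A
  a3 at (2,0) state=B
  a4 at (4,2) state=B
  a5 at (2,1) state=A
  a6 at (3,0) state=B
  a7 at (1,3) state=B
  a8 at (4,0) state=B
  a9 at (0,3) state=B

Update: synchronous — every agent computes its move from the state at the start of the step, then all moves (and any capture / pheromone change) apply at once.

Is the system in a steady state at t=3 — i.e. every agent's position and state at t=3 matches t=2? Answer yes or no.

t=1: a0@(1,2):B a1@(2,4):B a2@(1,1):A a3@(2,0):B a4@(4,2):B a5@(0,0):A a6@(3,0):B a7@(1,3):B a8@(4,0):B a9@(0,3):B
t=2: (unchanged — steady state)

yes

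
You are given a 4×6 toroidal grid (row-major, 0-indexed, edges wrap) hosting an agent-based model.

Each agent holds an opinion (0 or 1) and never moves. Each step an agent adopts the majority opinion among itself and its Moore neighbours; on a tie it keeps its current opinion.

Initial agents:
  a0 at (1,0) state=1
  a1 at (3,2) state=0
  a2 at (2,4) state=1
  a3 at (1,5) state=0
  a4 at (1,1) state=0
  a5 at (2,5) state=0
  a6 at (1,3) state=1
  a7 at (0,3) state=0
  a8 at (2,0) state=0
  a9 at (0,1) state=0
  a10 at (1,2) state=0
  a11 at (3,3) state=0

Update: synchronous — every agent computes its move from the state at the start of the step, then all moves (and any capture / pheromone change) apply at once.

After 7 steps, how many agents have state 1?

t=1: a0@(1,0):0 a1@(3,2):0 a2@(2,4):0 a3@(1,5):0 a4@(1,1):0 a5@(2,5):0 a6@(1,3):1 a7@(0,3):0 a8@(2,0):0 a9@(0,1):0 a10@(1,2):0 a11@(3,3):0
t=2: a0@(1,0):0 a1@(3,2):0 a2@(2,4):0 a3@(1,5):0 a4@(1,1):0 a5@(2,5):0 a6@(1,3):0 a7@(0,3):0 a8@(2,0):0 a9@(0,1):0 a10@(1,2):0 a11@(3,3):0
t=3: (unchanged — steady state)

0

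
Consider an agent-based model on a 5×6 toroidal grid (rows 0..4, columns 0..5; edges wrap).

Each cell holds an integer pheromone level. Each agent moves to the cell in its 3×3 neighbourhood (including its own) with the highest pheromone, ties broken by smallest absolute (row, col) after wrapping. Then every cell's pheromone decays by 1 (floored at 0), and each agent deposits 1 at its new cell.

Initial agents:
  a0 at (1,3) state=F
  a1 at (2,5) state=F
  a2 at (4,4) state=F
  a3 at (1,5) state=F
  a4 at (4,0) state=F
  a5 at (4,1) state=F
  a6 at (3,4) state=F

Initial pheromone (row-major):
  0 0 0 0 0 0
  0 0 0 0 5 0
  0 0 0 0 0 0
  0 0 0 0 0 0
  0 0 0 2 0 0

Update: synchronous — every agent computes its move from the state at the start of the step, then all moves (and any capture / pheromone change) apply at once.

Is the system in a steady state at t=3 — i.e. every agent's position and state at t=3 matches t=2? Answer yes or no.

yes

t=1: a0@(1,4) a1@(1,4) a2@(4,3) a3@(1,4) a4@(0,0) a5@(0,0) a6@(4,3) | pheromone: 2 0 0 0 0 0 / 0 0 0 0 7 0 / 0 0 0 0 0 0 / 0 0 0 0 0 0 / 0 0 0 3 0 0
t=2: a0@(1,4) a1@(1,4) a2@(4,3) a3@(1,4) a4@(0,0) a5@(0,0) a6@(4,3) | pheromone: 3 0 0 0 0 0 / 0 0 0 0 9 0 / 0 0 0 0 0 0 / 0 0 0 0 0 0 / 0 0 0 4 0 0
t=3: a0@(1,4) a1@(1,4) a2@(4,3) a3@(1,4) a4@(0,0) a5@(0,0) a6@(4,3) | pheromone: 4 0 0 0 0 0 / 0 0 0 0 11 0 / 0 0 0 0 0 0 / 0 0 0 0 0 0 / 0 0 0 5 0 0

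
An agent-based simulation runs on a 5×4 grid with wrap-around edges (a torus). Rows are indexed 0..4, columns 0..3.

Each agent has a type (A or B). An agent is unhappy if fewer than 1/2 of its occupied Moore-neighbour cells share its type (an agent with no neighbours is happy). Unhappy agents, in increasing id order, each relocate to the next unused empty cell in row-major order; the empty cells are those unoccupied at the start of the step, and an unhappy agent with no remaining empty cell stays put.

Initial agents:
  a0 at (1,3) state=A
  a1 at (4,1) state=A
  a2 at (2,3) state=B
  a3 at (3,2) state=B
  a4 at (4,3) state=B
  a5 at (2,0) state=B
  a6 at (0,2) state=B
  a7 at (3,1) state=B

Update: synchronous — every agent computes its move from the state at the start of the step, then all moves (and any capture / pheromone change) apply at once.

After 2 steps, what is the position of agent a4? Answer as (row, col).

(4, 3)

t=1: a0@(0,0):A a1@(0,1):A a2@(2,3):B a3@(3,2):B a4@(4,3):B a5@(2,0):B a6@(0,3):B a7@(3,1):B
t=2: a0@(0,2):A a1@(0,1):A a2@(2,3):B a3@(3,2):B a4@(4,3):B a5@(2,0):B a6@(0,3):B a7@(3,1):B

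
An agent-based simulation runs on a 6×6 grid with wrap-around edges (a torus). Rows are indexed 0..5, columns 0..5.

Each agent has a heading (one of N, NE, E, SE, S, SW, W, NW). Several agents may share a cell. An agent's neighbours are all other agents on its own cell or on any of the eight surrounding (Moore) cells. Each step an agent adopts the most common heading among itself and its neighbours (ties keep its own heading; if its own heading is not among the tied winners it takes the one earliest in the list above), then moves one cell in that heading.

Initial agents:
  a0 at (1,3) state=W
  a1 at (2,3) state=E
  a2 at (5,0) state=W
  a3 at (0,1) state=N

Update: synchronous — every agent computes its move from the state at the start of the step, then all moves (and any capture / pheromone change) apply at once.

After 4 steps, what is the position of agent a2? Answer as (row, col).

t=1: a0@(1,2):W a1@(2,4):E a2@(5,5):W a3@(5,1):N
t=2: a0@(1,1):W a1@(2,5):E a2@(5,4):W a3@(4,1):N
t=3: a0@(1,0):W a1@(2,0):E a2@(5,3):W a3@(3,1):N
t=4: a0@(1,5):W a1@(2,1):E a2@(5,2):W a3@(2,1):N

(5, 2)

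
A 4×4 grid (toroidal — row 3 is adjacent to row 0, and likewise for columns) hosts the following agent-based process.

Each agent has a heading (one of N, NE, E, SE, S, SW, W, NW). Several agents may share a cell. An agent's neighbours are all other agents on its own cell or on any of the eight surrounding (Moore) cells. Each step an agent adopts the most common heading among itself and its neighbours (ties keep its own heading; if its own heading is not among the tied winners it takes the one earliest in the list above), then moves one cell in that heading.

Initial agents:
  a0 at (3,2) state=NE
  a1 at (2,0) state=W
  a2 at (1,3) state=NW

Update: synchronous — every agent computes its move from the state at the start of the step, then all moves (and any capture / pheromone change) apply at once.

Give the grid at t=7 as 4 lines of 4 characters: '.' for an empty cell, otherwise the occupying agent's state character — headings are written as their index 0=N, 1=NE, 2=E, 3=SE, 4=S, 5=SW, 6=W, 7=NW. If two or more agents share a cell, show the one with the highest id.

t=1: a0@(2,3):NE a1@(2,3):W a2@(0,2):NW
t=2: a0@(1,0):NE a1@(2,2):W a2@(3,1):NW
t=3: a0@(0,1):NE a1@(2,1):W a2@(2,0):NW
t=4: a0@(3,2):NE a1@(2,0):W a2@(1,3):NW
t=5: a0@(2,3):NE a1@(2,3):W a2@(0,2):NW
t=6: a0@(1,0):NE a1@(2,2):W a2@(3,1):NW
t=7: a0@(0,1):NE a1@(2,1):W a2@(2,0):NW

.1..
....
76..
....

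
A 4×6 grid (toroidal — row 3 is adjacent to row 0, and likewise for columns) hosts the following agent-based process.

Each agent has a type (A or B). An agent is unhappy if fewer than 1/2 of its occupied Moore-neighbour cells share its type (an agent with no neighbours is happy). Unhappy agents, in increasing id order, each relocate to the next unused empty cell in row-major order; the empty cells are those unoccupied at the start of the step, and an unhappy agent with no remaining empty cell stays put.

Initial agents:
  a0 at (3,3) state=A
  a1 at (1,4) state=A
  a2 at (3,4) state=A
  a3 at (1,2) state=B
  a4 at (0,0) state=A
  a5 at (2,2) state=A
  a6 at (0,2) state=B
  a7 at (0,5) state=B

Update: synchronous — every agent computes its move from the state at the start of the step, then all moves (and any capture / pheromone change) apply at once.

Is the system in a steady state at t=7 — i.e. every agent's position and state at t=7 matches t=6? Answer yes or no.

t=1: a0@(3,3):A a1@(0,1):A a2@(3,4):A a3@(1,2):B a4@(0,3):A a5@(2,2):A a6@(0,2):B a7@(0,4):B
t=2: a0@(3,3):A a1@(0,0):A a2@(3,4):A a3@(0,5):B a4@(1,0):A a5@(2,2):A a6@(1,1):B a7@(1,3):B
t=3: a0@(3,3):A a1@(0,1):A a2@(3,4):A a3@(0,2):B a4@(0,3):A a5@(0,4):A a6@(1,2):B a7@(1,4):B
t=4: a0@(3,3):A a1@(0,0):A a2@(3,4):A a3@(0,5):B a4@(0,3):A a5@(0,4):A a6@(1,0):B a7@(1,1):B
t=5: a0@(3,3):A a1@(0,1):A a2@(3,4):A a3@(0,2):B a4@(0,3):A a5@(0,4):A a6@(1,0):B a7@(1,1):B
t=6: a0@(3,3):A a1@(0,0):A a2@(3,4):A a3@(0,5):B a4@(0,3):A a5@(0,4):A a6@(1,0):B a7@(1,1):B
t=7: a0@(3,3):A a1@(0,1):A a2@(3,4):A a3@(0,2):B a4@(0,3):A a5@(0,4):A a6@(1,0):B a7@(1,1):B

no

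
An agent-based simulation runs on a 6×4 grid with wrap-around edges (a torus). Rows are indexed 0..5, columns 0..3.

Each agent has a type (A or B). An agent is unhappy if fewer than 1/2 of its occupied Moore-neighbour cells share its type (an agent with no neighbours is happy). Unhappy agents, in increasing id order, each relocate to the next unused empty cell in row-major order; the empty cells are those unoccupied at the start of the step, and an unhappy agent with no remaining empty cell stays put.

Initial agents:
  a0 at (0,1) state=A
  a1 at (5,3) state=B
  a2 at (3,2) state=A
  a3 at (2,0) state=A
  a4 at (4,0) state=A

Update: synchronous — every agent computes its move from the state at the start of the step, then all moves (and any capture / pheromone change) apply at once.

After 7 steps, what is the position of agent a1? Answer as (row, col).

(0, 0)

t=1: a0@(0,1):A a1@(0,0):B a2@(3,2):A a3@(2,0):A a4@(0,2):A
t=2: a0@(0,1):A a1@(0,3):B a2@(3,2):A a3@(2,0):A a4@(0,2):A
t=3: a0@(0,1):A a1@(0,0):B a2@(3,2):A a3@(2,0):A a4@(0,2):A
t=4: a0@(0,1):A a1@(0,3):B a2@(3,2):A a3@(2,0):A a4@(0,2):A
t=5: a0@(0,1):A a1@(0,0):B a2@(3,2):A a3@(2,0):A a4@(0,2):A
t=6: a0@(0,1):A a1@(0,3):B a2@(3,2):A a3@(2,0):A a4@(0,2):A
t=7: a0@(0,1):A a1@(0,0):B a2@(3,2):A a3@(2,0):A a4@(0,2):A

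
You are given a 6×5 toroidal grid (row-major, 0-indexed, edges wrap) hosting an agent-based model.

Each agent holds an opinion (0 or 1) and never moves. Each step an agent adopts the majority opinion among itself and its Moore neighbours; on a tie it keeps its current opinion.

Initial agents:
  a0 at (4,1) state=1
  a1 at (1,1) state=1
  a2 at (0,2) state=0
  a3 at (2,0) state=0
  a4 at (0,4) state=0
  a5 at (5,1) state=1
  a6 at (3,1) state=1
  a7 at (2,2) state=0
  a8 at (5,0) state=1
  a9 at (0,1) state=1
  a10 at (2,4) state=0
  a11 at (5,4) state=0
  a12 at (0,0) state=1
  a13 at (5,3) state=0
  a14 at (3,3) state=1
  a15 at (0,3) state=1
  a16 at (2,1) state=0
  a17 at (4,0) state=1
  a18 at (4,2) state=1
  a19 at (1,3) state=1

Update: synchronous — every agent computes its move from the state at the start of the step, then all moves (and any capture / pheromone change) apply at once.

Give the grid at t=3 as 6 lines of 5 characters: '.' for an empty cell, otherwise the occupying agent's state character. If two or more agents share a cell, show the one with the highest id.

11101
.1.0.
011.0
.1.1.
111..
11.11

t=1: a0@(4,1):1 a1@(1,1):0 a2@(0,2):1 a3@(2,0):0 a4@(0,4):1 a5@(5,1):1 a6@(3,1):1 a7@(2,2):1 a8@(5,0):1 a9@(0,1):1 a10@(2,4):0 a11@(5,4):1 a12@(0,0):1 a13@(5,3):0 a14@(3,3):1 a15@(0,3):0 a16@(2,1):0 a17@(4,0):1 a18@(4,2):1 a19@(1,3):0
t=2: a0@(4,1):1 a1@(1,1):1 a2@(0,2):0 a3@(2,0):0 a4@(0,4):1 a5@(5,1):1 a6@(3,1):1 a7@(2,2):1 a8@(5,0):1 a9@(0,1):1 a10@(2,4):0 a11@(5,4):1 a12@(0,0):1 a13@(5,3):1 a14@(3,3):1 a15@(0,3):0 a16@(2,1):0 a17@(4,0):1 a18@(4,2):1 a19@(1,3):0
t=3: a0@(4,1):1 a1@(1,1):1 a2@(0,2):1 a3@(2,0):0 a4@(0,4):1 a5@(5,1):1 a6@(3,1):1 a7@(2,2):1 a8@(5,0):1 a9@(0,1):1 a10@(2,4):0 a11@(5,4):1 a12@(0,0):1 a13@(5,3):1 a14@(3,3):1 a15@(0,3):0 a16@(2,1):1 a17@(4,0):1 a18@(4,2):1 a19@(1,3):0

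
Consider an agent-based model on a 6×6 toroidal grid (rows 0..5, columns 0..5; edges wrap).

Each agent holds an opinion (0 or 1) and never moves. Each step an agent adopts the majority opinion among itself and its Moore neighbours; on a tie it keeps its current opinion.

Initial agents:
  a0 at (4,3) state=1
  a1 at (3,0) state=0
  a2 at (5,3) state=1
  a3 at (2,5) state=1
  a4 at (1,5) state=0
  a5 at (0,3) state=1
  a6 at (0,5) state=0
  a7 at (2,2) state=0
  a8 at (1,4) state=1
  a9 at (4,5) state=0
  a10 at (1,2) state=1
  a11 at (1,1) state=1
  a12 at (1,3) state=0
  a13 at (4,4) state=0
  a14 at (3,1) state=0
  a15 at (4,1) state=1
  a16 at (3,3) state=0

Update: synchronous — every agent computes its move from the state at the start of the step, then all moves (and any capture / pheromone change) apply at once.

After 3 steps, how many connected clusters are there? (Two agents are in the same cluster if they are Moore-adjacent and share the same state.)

t=1: a0@(4,3):1 a1@(3,0):0 a2@(5,3):1 a3@(2,5):1 a4@(1,5):0 a5@(0,3):1 a6@(0,5):0 a7@(2,2):0 a8@(1,4):1 a9@(4,5):0 a10@(1,2):1 a11@(1,1):1 a12@(1,3):1 a13@(4,4):0 a14@(3,1):0 a15@(4,1):0 a16@(3,3):0
t=2: (unchanged — steady state)

3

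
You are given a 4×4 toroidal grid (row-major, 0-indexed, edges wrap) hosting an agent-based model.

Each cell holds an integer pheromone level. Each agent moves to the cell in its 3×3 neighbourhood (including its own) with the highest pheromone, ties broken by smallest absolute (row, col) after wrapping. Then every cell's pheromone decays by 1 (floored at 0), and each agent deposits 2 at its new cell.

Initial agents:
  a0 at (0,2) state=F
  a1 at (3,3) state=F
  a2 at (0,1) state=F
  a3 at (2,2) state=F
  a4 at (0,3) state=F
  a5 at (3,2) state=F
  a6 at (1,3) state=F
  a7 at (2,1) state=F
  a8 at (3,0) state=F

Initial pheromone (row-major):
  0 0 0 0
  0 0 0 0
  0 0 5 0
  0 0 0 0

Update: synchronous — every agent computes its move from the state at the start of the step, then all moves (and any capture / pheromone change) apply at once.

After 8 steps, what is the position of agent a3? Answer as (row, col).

(2, 2)

t=1: a0@(0,1) a1@(2,2) a2@(0,0) a3@(2,2) a4@(0,0) a5@(2,2) a6@(2,2) a7@(2,2) a8@(0,0) | pheromone: 6 2 0 0 / 0 0 0 0 / 0 0 14 0 / 0 0 0 0
t=2: a0@(0,0) a1@(2,2) a2@(0,0) a3@(2,2) a4@(0,0) a5@(2,2) a6@(2,2) a7@(2,2) a8@(0,0) | pheromone: 13 1 0 0 / 0 0 0 0 / 0 0 23 0 / 0 0 0 0
t=3: a0@(0,0) a1@(2,2) a2@(0,0) a3@(2,2) a4@(0,0) a5@(2,2) a6@(2,2) a7@(2,2) a8@(0,0) | pheromone: 20 0 0 0 / 0 0 0 0 / 0 0 32 0 / 0 0 0 0
t=4: a0@(0,0) a1@(2,2) a2@(0,0) a3@(2,2) a4@(0,0) a5@(2,2) a6@(2,2) a7@(2,2) a8@(0,0) | pheromone: 27 0 0 0 / 0 0 0 0 / 0 0 41 0 / 0 0 0 0
t=5: a0@(0,0) a1@(2,2) a2@(0,0) a3@(2,2) a4@(0,0) a5@(2,2) a6@(2,2) a7@(2,2) a8@(0,0) | pheromone: 34 0 0 0 / 0 0 0 0 / 0 0 50 0 / 0 0 0 0
t=6: a0@(0,0) a1@(2,2) a2@(0,0) a3@(2,2) a4@(0,0) a5@(2,2) a6@(2,2) a7@(2,2) a8@(0,0) | pheromone: 41 0 0 0 / 0 0 0 0 / 0 0 59 0 / 0 0 0 0
t=7: a0@(0,0) a1@(2,2) a2@(0,0) a3@(2,2) a4@(0,0) a5@(2,2) a6@(2,2) a7@(2,2) a8@(0,0) | pheromone: 48 0 0 0 / 0 0 0 0 / 0 0 68 0 / 0 0 0 0
t=8: a0@(0,0) a1@(2,2) a2@(0,0) a3@(2,2) a4@(0,0) a5@(2,2) a6@(2,2) a7@(2,2) a8@(0,0) | pheromone: 55 0 0 0 / 0 0 0 0 / 0 0 77 0 / 0 0 0 0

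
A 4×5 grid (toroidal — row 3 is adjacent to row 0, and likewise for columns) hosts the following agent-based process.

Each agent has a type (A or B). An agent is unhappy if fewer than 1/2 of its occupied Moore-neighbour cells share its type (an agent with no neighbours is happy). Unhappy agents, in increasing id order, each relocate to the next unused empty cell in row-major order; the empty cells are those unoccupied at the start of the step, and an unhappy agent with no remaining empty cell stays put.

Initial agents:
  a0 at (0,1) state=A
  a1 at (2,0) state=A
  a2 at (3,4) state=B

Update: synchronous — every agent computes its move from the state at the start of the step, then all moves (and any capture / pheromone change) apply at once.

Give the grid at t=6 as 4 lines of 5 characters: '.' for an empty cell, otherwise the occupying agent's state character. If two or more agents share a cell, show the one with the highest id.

t=1: a0@(0,1):A a1@(0,0):A a2@(0,2):B
t=2: a0@(0,1):A a1@(0,0):A a2@(0,3):B
t=3: (unchanged — steady state)

AA.B.
.....
.....
.....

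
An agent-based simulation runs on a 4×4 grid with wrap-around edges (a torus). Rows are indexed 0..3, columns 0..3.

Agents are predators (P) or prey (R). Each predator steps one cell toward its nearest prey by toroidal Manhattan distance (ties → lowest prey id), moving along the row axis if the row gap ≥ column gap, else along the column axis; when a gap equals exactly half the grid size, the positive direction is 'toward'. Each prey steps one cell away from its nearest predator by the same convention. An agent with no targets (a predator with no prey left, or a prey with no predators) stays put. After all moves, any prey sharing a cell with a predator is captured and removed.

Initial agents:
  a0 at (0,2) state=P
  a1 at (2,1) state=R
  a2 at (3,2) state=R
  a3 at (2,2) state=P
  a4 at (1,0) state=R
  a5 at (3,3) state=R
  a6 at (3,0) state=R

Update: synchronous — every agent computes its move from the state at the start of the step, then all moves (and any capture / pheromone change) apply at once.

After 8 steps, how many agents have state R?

5

t=1: a0@(3,2):P a1@(2,0):R a2@(2,2):R a3@(2,1):P a4@(1,3):R a5@(2,3):R a6@(3,3):R
t=2: a0@(2,2):P a1@(2,3):R a2@(1,2):R a3@(2,0):P a4@(0,3):R a5@(1,3):R a6@(3,0):R
t=3: a0@(2,3):P a1@(2,0):R a2@(0,2):R a3@(2,3):P a4@(3,3):R a5@(0,3):R a6@(0,0):R
t=4: a0@(2,0):P a1@(2,1):R a2@(3,2):R a3@(2,0):P a4@(0,3):R a5@(3,3):R a6@(3,0):R
t=5: a0@(2,1):P a1@(2,2):R a2@(3,1):R a3@(2,1):P a4@(3,3):R a5@(0,3):R a6@(0,0):R
t=6: a0@(2,2):P a1@(2,3):R a2@(0,1):R a3@(2,2):P a4@(3,2):R a5@(3,3):R a6@(3,0):R
t=7: a0@(2,3):P a1@(2,0):R a2@(3,1):R a3@(2,3):P a4@(0,2):R a5@(0,3):R a6@(3,3):R
t=8: a0@(2,0):P a1@(2,1):R a2@(3,0):R a3@(2,0):P a4@(3,2):R a5@(3,3):R a6@(0,3):R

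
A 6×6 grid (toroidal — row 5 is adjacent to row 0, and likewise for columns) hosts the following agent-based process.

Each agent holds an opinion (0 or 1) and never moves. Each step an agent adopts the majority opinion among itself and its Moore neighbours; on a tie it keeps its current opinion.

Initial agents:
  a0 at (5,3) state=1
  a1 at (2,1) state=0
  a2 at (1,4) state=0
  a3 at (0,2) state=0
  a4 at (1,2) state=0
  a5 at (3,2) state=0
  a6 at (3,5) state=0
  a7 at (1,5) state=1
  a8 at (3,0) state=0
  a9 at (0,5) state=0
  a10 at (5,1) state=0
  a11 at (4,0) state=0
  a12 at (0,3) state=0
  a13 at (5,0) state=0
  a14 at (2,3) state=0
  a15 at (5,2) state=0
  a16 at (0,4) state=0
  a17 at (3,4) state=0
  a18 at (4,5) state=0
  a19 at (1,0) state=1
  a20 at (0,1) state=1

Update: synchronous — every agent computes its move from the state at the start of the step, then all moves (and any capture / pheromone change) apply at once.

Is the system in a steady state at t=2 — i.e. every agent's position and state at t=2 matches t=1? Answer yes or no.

t=1: a0@(5,3):0 a1@(2,1):0 a2@(1,4):0 a3@(0,2):0 a4@(1,2):0 a5@(3,2):0 a6@(3,5):0 a7@(1,5):0 a8@(3,0):0 a9@(0,5):0 a10@(5,1):0 a11@(4,0):0 a12@(0,3):0 a13@(5,0):0 a14@(2,3):0 a15@(5,2):0 a16@(0,4):0 a17@(3,4):0 a18@(4,5):0 a19@(1,0):1 a20@(0,1):0
t=2: a0@(5,3):0 a1@(2,1):0 a2@(1,4):0 a3@(0,2):0 a4@(1,2):0 a5@(3,2):0 a6@(3,5):0 a7@(1,5):0 a8@(3,0):0 a9@(0,5):0 a10@(5,1):0 a11@(4,0):0 a12@(0,3):0 a13@(5,0):0 a14@(2,3):0 a15@(5,2):0 a16@(0,4):0 a17@(3,4):0 a18@(4,5):0 a19@(1,0):0 a20@(0,1):0

no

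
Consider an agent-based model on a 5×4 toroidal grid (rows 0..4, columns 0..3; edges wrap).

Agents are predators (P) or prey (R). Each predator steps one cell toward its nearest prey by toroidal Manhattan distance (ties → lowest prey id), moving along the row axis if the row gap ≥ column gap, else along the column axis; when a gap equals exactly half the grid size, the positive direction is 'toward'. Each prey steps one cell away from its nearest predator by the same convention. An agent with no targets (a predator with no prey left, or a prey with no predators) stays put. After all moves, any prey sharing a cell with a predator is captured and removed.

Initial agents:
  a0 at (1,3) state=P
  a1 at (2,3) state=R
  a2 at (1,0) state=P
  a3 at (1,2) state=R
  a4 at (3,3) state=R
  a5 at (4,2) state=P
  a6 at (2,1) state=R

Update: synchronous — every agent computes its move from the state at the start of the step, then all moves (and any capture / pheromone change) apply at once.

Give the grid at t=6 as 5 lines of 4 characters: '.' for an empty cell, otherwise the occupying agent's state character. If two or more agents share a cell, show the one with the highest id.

t=1: a0@(2,3):P a1@(3,3):R a2@(2,0):P a3@(1,1):R a4@(4,3):R a5@(0,2):P a6@(3,1):R
t=2: a0@(3,3):P a1@(4,3):R a2@(3,0):P a3@(0,1):R a4@(0,3):R a5@(1,2):P a6@(4,1):R
t=3: a0@(4,3):P a1@(0,3):R a2@(4,0):P a3@(4,1):R a4@(1,3):R a5@(0,2):P a6@(0,1):R
t=4: a0@(0,3):P a1@(1,3):R a2@(4,1):P a3@(4,2):R a4@(2,3):R a5@(0,3):P a6@(0,0):R
t=5: a0@(1,3):P a1@(2,3):R a2@(4,2):P a3@(4,3):R a4@(3,3):R a5@(1,3):P a6@(0,1):R
t=6: a0@(2,3):P a1@(3,3):R a2@(4,3):P a3@(4,0):R a5@(2,3):P a6@(1,1):R

....
.R..
...P
...R
R..P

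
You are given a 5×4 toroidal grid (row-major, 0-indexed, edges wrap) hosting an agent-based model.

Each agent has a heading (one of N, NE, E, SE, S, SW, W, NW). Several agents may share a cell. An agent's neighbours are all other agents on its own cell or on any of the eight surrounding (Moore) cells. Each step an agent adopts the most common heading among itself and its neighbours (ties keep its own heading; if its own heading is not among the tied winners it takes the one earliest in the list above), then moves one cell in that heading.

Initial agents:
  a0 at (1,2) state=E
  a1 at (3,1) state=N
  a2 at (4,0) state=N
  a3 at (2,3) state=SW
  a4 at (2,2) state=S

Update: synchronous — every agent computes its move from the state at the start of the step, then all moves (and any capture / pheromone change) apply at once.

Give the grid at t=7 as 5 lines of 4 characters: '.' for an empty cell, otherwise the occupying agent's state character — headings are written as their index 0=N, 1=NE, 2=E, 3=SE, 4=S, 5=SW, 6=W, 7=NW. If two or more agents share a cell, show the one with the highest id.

....
00..
0...
....
..4.

t=1: a0@(1,3):E a1@(2,1):N a2@(3,0):N a3@(3,2):SW a4@(3,2):S
t=2: a0@(1,0):E a1@(1,1):N a2@(2,0):N a3@(4,1):SW a4@(4,2):S
t=3: a0@(0,0):N a1@(0,1):N a2@(1,0):N a3@(0,0):SW a4@(0,2):S
t=4: a0@(4,0):N a1@(4,1):N a2@(0,0):N a3@(4,0):N a4@(1,2):S
t=5: a0@(3,0):N a1@(3,1):N a2@(4,0):N a3@(3,0):N a4@(2,2):S
t=6: a0@(2,0):N a1@(2,1):N a2@(3,0):N a3@(2,0):N a4@(3,2):S
t=7: a0@(1,0):N a1@(1,1):N a2@(2,0):N a3@(1,0):N a4@(4,2):S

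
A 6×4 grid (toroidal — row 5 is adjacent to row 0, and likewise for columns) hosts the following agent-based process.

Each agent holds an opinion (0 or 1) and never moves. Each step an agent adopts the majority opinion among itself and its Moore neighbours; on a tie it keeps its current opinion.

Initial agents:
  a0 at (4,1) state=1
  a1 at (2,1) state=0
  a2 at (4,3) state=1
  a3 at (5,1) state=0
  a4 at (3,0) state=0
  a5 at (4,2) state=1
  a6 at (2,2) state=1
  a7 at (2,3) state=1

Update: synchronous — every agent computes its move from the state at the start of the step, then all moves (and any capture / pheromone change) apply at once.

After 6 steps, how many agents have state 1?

t=1: a0@(4,1):1 a1@(2,1):0 a2@(4,3):1 a3@(5,1):1 a4@(3,0):1 a5@(4,2):1 a6@(2,2):1 a7@(2,3):1
t=2: a0@(4,1):1 a1@(2,1):1 a2@(4,3):1 a3@(5,1):1 a4@(3,0):1 a5@(4,2):1 a6@(2,2):1 a7@(2,3):1
t=3: (unchanged — steady state)

8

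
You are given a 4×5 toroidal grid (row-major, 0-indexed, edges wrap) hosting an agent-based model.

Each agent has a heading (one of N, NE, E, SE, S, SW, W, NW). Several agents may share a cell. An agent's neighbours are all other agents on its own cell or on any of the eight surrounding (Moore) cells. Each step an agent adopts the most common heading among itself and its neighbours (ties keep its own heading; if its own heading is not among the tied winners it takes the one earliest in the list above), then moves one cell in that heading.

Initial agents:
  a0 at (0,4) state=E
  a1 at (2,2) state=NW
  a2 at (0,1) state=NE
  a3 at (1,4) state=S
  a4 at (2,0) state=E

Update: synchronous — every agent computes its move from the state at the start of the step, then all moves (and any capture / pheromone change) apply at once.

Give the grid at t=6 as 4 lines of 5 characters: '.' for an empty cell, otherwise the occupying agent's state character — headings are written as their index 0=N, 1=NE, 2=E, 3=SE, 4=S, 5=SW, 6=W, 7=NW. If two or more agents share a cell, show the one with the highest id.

t=1: a0@(0,0):E a1@(1,1):NW a2@(3,2):NE a3@(1,0):E a4@(2,1):E
t=2: a0@(0,1):E a1@(1,2):E a2@(2,3):NE a3@(1,1):E a4@(2,2):E
t=3: a0@(0,2):E a1@(1,3):E a2@(2,4):E a3@(1,2):E a4@(2,3):E
t=4: a0@(0,3):E a1@(1,4):E a2@(2,0):E a3@(1,3):E a4@(2,4):E
t=5: a0@(0,4):E a1@(1,0):E a2@(2,1):E a3@(1,4):E a4@(2,0):E
t=6: a0@(0,0):E a1@(1,1):E a2@(2,2):E a3@(1,0):E a4@(2,1):E

2....
22...
.22..
.....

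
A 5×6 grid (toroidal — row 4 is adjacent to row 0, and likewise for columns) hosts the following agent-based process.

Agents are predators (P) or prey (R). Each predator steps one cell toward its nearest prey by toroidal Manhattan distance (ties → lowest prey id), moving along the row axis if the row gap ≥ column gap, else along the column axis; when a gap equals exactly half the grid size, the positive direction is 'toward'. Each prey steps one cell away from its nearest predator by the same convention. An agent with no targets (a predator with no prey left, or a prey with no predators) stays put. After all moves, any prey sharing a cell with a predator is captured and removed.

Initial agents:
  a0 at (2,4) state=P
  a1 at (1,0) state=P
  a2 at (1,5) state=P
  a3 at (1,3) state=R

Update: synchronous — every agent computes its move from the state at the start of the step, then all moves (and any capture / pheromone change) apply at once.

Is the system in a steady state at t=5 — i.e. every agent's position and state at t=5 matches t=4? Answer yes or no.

no

t=1: a0@(1,4):P a1@(1,1):P a2@(1,4):P a3@(0,3):R
t=2: a0@(0,4):P a1@(1,2):P a2@(0,4):P a3@(4,3):R
t=3: a0@(4,4):P a1@(0,2):P a2@(4,4):P a3@(3,3):R
t=4: a0@(3,4):P a1@(4,2):P a2@(3,4):P a3@(2,3):R
t=5: a0@(2,4):P a1@(3,2):P a2@(2,4):P a3@(1,3):R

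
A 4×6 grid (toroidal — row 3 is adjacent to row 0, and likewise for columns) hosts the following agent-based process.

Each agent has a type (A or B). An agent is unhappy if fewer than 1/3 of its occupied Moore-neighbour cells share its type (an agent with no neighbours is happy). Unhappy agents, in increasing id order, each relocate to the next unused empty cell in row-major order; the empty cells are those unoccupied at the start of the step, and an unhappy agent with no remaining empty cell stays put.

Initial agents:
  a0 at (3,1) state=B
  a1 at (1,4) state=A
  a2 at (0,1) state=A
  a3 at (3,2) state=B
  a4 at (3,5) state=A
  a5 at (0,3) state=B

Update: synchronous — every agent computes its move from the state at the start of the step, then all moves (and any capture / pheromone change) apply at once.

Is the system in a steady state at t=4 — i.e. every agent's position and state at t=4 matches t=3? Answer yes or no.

t=1: a0@(3,1):B a1@(0,0):A a2@(0,2):A a3@(3,2):B a4@(3,5):A a5@(0,3):B
t=2: a0@(3,1):B a1@(0,0):A a2@(0,1):A a3@(3,2):B a4@(3,5):A a5@(0,3):B
t=3: (unchanged — steady state)

yes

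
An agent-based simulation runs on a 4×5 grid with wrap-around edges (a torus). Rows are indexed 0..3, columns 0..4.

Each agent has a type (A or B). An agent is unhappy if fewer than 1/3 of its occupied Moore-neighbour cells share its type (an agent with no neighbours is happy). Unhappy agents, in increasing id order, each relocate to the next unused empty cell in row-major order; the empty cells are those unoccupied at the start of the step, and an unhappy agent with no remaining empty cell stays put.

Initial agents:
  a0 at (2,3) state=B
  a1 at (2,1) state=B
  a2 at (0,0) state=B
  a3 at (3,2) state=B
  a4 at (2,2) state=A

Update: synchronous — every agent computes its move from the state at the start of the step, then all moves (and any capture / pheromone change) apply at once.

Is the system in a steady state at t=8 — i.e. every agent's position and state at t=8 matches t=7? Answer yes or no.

yes

t=1: a0@(2,3):B a1@(2,1):B a2@(0,0):B a3@(3,2):B a4@(0,1):A
t=2: a0@(2,3):B a1@(2,1):B a2@(0,2):B a3@(3,2):B a4@(0,3):A
t=3: a0@(2,3):B a1@(2,1):B a2@(0,2):B a3@(3,2):B a4@(0,0):A
t=4: (unchanged — steady state)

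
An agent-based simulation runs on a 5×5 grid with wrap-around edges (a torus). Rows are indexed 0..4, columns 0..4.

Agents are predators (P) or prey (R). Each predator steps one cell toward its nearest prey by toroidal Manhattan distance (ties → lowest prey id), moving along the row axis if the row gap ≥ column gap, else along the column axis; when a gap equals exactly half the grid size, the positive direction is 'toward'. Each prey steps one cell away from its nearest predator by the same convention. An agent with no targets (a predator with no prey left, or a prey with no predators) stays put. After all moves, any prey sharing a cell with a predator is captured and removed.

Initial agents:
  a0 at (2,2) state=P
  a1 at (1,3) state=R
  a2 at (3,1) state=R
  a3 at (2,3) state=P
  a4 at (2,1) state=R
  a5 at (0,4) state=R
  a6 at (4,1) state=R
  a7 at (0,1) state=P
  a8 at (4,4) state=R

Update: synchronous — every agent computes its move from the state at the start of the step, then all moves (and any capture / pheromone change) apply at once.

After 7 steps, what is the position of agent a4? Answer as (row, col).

(2, 4)

t=1: a0@(2,1):P a1@(0,3):R a3@(1,3):P a4@(2,0):R a5@(0,3):R a6@(3,1):R a7@(4,1):P a8@(0,4):R
t=2: a0@(2,0):P a1@(4,3):R a3@(0,3):P a4@(2,4):R a5@(4,3):R a6@(4,1):R a7@(3,1):P a8@(4,4):R
t=3: a0@(2,4):P a1@(3,3):R a3@(4,3):P a4@(2,3):R a5@(3,3):R a6@(0,1):R a7@(4,1):P a8@(3,4):R
t=4: a0@(2,3):P a3@(3,3):P a4@(2,2):R a6@(1,1):R a7@(0,1):P a8@(4,4):R
t=5: a0@(2,2):P a3@(2,3):P a4@(2,1):R a6@(2,1):R a7@(1,1):P a8@(0,4):R
t=6: a0@(2,1):P a3@(2,2):P a4@(2,0):R a6@(2,0):R a7@(2,1):P a8@(4,4):R
t=7: a0@(2,0):P a3@(2,1):P a4@(2,4):R a6@(2,4):R a7@(2,0):P a8@(0,4):R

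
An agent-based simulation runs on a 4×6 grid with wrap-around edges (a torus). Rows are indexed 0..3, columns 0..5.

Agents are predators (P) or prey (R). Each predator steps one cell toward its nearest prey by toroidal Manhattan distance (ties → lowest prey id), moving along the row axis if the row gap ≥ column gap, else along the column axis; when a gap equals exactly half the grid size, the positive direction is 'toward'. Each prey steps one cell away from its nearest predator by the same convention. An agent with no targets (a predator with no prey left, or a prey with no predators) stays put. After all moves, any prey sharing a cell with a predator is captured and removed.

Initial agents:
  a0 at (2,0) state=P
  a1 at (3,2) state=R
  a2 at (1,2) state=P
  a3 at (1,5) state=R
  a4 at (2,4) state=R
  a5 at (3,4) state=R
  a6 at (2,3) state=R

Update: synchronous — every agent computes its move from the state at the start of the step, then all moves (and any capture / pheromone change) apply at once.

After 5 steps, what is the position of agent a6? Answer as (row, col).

t=1: a0@(1,0):P a2@(2,2):P a3@(0,5):R a4@(2,3):R a5@(3,3):R a6@(3,3):R
t=2: a0@(0,0):P a2@(2,3):P a3@(3,5):R a4@(2,4):R a5@(0,3):R a6@(0,3):R
t=3: a0@(3,0):P a2@(2,4):P a3@(2,5):R a4@(2,5):R a5@(3,3):R a6@(3,3):R
t=4: a0@(2,0):P a2@(2,5):P a5@(0,3):R a6@(0,3):R
t=5: a0@(2,1):P a2@(3,5):P a5@(3,3):R a6@(3,3):R

(3, 3)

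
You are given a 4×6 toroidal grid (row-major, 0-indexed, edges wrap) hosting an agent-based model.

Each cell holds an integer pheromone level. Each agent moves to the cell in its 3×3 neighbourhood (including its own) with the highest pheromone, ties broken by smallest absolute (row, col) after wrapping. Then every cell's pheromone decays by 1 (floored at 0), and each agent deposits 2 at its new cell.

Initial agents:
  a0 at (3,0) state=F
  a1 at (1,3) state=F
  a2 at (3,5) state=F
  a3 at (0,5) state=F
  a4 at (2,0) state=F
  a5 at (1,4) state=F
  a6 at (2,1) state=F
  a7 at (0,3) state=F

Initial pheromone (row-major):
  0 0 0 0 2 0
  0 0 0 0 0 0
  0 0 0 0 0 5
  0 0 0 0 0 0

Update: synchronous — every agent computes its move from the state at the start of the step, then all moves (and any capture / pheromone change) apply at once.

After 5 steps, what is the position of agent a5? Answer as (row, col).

t=1: a0@(2,5) a1@(0,4) a2@(2,5) a3@(0,4) a4@(2,5) a5@(2,5) a6@(1,0) a7@(0,4) | pheromone: 0 0 0 0 7 0 / 2 0 0 0 0 0 / 0 0 0 0 0 12 / 0 0 0 0 0 0
t=2: a0@(2,5) a1@(0,4) a2@(2,5) a3@(0,4) a4@(2,5) a5@(2,5) a6@(2,5) a7@(0,4) | pheromone: 0 0 0 0 12 0 / 1 0 0 0 0 0 / 0 0 0 0 0 21 / 0 0 0 0 0 0
t=3: a0@(2,5) a1@(0,4) a2@(2,5) a3@(0,4) a4@(2,5) a5@(2,5) a6@(2,5) a7@(0,4) | pheromone: 0 0 0 0 17 0 / 0 0 0 0 0 0 / 0 0 0 0 0 30 / 0 0 0 0 0 0
t=4: a0@(2,5) a1@(0,4) a2@(2,5) a3@(0,4) a4@(2,5) a5@(2,5) a6@(2,5) a7@(0,4) | pheromone: 0 0 0 0 22 0 / 0 0 0 0 0 0 / 0 0 0 0 0 39 / 0 0 0 0 0 0
t=5: a0@(2,5) a1@(0,4) a2@(2,5) a3@(0,4) a4@(2,5) a5@(2,5) a6@(2,5) a7@(0,4) | pheromone: 0 0 0 0 27 0 / 0 0 0 0 0 0 / 0 0 0 0 0 48 / 0 0 0 0 0 0

(2, 5)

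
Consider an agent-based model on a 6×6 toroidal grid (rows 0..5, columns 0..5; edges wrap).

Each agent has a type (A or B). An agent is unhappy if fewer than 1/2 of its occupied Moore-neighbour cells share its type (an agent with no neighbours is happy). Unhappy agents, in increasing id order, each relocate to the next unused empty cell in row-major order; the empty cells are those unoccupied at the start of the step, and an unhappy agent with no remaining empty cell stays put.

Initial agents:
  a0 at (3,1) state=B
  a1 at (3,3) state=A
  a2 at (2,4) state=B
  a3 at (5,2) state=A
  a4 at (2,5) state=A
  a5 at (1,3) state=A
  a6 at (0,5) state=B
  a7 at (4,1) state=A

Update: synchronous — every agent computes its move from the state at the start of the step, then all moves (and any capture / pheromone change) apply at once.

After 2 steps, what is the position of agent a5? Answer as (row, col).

(0, 4)

t=1: a0@(0,0):B a1@(0,1):A a2@(0,2):B a3@(5,2):A a4@(0,3):A a5@(0,4):A a6@(0,5):B a7@(4,1):A
t=2: a0@(0,0):B a1@(1,0):A a2@(1,1):B a3@(5,2):A a4@(0,3):A a5@(0,4):A a6@(0,5):B a7@(4,1):A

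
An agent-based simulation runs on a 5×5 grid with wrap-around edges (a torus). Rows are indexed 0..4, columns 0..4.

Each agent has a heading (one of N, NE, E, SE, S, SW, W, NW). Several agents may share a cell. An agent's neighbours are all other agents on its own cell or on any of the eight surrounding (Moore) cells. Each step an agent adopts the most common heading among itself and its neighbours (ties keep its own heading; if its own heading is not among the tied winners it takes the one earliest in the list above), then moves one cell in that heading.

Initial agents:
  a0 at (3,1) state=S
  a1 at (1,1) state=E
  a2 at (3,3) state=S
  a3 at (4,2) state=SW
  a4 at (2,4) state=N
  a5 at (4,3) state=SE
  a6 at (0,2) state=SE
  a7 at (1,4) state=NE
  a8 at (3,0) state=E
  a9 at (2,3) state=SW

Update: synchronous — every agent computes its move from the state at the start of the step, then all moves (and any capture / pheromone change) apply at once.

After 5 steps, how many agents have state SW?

5

t=1: a0@(4,1):S a1@(1,2):E a2@(4,2):SW a3@(0,3):SE a4@(1,4):N a5@(0,4):SE a6@(1,3):SE a7@(0,0):NE a8@(3,1):E a9@(3,2):SW
t=2: a0@(0,0):SW a1@(2,3):SE a2@(0,1):SW a3@(1,4):SE a4@(2,0):SE a5@(1,0):SE a6@(2,4):SE a7@(4,1):NE a8@(4,0):SW a9@(4,1):SW
t=3: a0@(1,4):SW a1@(3,4):SE a2@(1,0):SW a3@(2,0):SE a4@(3,1):SE a5@(2,1):SE a6@(3,0):SE a7@(0,0):SW a8@(0,4):SW a9@(0,0):SW
t=4: a0@(2,3):SW a1@(4,0):SE a2@(2,4):SW a3@(3,1):SE a4@(4,2):SE a5@(3,2):SE a6@(4,1):SE a7@(1,4):SW a8@(1,3):SW a9@(1,4):SW
t=5: a0@(3,2):SW a1@(0,1):SE a2@(3,3):SW a3@(4,2):SE a4@(0,3):SE a5@(4,3):SE a6@(0,2):SE a7@(2,3):SW a8@(2,2):SW a9@(2,3):SW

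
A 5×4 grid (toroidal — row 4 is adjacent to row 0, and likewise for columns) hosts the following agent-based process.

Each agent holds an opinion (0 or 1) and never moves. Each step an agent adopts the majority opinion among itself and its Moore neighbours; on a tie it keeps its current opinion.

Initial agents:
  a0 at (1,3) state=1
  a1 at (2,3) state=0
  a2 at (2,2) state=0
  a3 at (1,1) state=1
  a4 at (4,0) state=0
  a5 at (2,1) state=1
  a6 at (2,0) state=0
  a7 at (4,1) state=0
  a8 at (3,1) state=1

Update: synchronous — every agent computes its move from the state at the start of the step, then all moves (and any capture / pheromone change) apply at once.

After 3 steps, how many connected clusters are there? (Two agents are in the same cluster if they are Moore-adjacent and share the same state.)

3

t=1: a0@(1,3):0 a1@(2,3):0 a2@(2,2):1 a3@(1,1):1 a4@(4,0):0 a5@(2,1):1 a6@(2,0):1 a7@(4,1):0 a8@(3,1):0
t=2: (unchanged — steady state)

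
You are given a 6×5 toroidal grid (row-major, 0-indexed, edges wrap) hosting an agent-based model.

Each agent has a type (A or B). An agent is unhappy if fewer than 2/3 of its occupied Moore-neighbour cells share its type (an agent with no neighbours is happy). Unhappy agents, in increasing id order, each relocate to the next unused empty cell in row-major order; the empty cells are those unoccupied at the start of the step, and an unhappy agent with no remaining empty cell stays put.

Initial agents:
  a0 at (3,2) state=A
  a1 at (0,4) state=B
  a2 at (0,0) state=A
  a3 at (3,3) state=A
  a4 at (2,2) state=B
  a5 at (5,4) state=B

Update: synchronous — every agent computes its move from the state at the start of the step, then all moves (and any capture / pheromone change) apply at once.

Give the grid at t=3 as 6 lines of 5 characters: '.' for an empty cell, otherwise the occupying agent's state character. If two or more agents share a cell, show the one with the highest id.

t=1: a0@(0,1):A a1@(0,2):B a2@(0,3):A a3@(1,0):A a4@(1,1):B a5@(1,2):B
t=2: a0@(0,0):A a1@(0,4):B a2@(1,3):A a3@(1,4):A a4@(2,0):B a5@(2,1):B
t=3: a0@(0,1):A a1@(0,2):B a2@(0,3):A a3@(1,0):A a4@(1,1):B a5@(2,1):B

.ABA.
AB...
.B...
.....
.....
.....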